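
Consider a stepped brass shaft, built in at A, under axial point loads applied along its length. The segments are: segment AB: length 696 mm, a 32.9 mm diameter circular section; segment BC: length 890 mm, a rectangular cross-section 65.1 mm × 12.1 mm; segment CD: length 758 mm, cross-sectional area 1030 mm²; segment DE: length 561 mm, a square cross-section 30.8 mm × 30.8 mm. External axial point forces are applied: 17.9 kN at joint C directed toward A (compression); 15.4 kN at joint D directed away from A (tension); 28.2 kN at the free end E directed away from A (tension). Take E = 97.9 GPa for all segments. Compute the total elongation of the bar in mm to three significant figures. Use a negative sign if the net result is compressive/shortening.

Internal axial forces (sectioning from the free end, tension +): N_DE = 28.2 kN, N_CD = 43.6 kN, N_BC = 25.7 kN, N_AB = 25.7 kN.
A_AB = 850.1 mm².
A_BC = 787.7 mm².
A_DE = 948.6 mm².
δ_AB = 25700·696/(850.1·97900) = 0.2149 mm
δ_BC = 25700·890/(787.7·97900) = 0.2966 mm
δ_CD = 43600·758/(1030·97900) = 0.3277 mm
δ_DE = 28200·561/(948.6·97900) = 0.1703 mm
δ = Σδ_i = 1.01 mm.

1.01 mm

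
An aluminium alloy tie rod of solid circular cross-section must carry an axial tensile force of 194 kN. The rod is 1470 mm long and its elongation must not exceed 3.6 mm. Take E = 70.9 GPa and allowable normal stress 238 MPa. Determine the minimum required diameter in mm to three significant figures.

Required area A ≥ P/σ_allow = 194000/238 = 815.1 mm².
For a solid circular section, d ≥ √(4A/π) = 32.22 mm.
Elongation limit: A ≥ PL/(Eδ_allow) = 194000·1470/(70900·3.6) = 1117 mm² ⇒ d ≥ 37.72 mm.
The elongation limit governs.

37.7 mm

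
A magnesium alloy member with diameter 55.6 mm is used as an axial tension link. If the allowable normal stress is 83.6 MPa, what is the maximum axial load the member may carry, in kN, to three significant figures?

203 kN

A = 2428 mm².
P_max = σ_allow · A = 83.6 · 2428 = 203000 N = 203 kN.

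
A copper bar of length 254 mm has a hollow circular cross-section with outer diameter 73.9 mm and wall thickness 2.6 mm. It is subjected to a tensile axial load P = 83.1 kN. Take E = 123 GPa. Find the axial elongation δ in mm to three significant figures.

0.295 mm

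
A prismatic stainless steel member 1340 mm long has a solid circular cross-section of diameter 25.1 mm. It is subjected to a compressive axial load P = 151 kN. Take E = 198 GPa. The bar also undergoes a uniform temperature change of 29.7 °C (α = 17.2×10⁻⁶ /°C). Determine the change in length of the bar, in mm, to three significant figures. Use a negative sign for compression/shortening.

A = 494.8 mm².
δ_mech = NL/(AE) = -151000·1340/(494.8·198000) = -2.065 mm.
δ_thermal = αLΔT = 17.2e-6·1340·29.7 = 0.6845 mm.
δ = δ_mech + δ_thermal = -1.381 mm.

-1.38 mm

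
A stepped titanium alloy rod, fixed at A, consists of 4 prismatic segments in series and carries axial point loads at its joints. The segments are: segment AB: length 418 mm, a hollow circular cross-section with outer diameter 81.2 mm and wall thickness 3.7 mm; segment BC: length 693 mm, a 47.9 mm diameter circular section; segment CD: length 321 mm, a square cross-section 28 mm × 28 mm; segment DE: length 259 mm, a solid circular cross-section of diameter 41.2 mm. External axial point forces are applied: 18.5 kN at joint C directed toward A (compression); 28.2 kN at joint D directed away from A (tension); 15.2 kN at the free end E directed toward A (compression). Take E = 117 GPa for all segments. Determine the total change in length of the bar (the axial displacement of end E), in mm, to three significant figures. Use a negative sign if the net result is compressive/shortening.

Internal axial forces (sectioning from the free end, tension +): N_DE = -15.2 kN, N_CD = 13 kN, N_BC = -5.5 kN, N_AB = -5.5 kN.
A_AB = 900.9 mm².
A_BC = 1802 mm².
A_CD = 784 mm².
A_DE = 1333 mm².
δ_AB = -5500·418/(900.9·117000) = -0.02181 mm
δ_BC = -5500·693/(1802·117000) = -0.01808 mm
δ_CD = 13000·321/(784·117000) = 0.04549 mm
δ_DE = -15200·259/(1333·117000) = -0.02524 mm
δ = Σδ_i = -0.01964 mm.

-0.0196 mm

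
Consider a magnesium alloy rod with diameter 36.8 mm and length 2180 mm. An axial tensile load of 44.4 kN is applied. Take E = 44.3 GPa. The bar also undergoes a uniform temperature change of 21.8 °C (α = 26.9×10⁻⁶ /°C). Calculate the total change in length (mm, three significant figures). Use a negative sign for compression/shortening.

3.33 mm

A = 1064 mm².
δ_mech = NL/(AE) = 44400·2180/(1064·44300) = 2.054 mm.
δ_thermal = αLΔT = 26.9e-6·2180·21.8 = 1.278 mm.
δ = δ_mech + δ_thermal = 3.333 mm.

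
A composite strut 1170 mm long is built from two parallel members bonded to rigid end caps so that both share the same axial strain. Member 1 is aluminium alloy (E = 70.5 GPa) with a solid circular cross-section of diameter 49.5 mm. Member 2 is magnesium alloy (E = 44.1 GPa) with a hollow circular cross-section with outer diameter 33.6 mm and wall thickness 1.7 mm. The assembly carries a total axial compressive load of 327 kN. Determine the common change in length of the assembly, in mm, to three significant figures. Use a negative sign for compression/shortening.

-2.67 mm

A_1 = 1924 mm².
A_2 = 170.4 mm².
Equal strain + equilibrium ⇒ each member carries load in proportion to AE: A₁E₁ = 135700000 N, A₂E₂ = 7513000 N, ΣAE = 143200000 N.
δ = PL/ΣAE = -327000·1170/143200000 = -2.672 mm.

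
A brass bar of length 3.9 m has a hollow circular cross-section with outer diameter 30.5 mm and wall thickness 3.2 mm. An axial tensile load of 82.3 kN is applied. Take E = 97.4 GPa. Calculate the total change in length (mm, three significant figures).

12.0 mm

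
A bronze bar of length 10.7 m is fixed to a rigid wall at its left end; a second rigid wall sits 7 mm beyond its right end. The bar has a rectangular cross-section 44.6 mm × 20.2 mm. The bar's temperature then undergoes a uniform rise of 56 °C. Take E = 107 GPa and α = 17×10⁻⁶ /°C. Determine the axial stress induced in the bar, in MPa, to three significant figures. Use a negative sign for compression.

Free thermal expansion αLΔT = 17e-6 · 10700 · 56 = 10.19 mm.
The walls engage after the gap closes; constrained expansion = 10.19 − 7 = 3.186 mm.
The walls impose strain ε = −(3.186)/10700 = -2.9779e-04; σ = Eε = 107000 · -2.9779e-04 = -31.86 MPa.

-31.9 MPa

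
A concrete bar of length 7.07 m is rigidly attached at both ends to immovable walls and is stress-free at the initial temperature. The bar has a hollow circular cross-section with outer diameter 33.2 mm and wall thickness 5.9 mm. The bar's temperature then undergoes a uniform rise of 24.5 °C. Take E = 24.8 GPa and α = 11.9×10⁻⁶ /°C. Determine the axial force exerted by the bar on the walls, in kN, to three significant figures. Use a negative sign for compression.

Free thermal expansion αLΔT = 11.9e-6 · 7070 · 24.5 = 2.061 mm.
The walls impose strain ε = −(2.061)/7070 = -2.9155e-04; σ = Eε = 24800 · -2.9155e-04 = -7.23 MPa.
Wall reaction R = σ·A = -7.23·506 = -3659 N = -3.659 kN.

-3.66 kN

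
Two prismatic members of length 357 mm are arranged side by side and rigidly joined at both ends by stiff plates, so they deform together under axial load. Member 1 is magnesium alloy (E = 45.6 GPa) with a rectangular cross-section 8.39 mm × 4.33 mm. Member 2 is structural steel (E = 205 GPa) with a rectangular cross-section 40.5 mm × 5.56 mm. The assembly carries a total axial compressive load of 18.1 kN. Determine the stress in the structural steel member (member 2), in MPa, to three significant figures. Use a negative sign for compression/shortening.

-77.6 MPa

A_1 = 36.33 mm².
A_2 = 225.2 mm².
Equal strain + equilibrium ⇒ each member carries load in proportion to AE: A₁E₁ = 1657000 N, A₂E₂ = 46160000 N, ΣAE = 47820000 N.
σ₂ = P·E₂/ΣAE = -18100·205000/47820000 = -77.6 MPa.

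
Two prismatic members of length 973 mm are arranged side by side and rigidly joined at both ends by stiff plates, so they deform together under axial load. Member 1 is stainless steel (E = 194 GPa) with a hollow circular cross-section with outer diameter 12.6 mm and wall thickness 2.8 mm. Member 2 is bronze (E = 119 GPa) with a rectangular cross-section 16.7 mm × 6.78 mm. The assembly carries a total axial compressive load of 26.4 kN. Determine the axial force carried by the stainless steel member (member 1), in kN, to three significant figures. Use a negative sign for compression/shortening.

A_1 = 86.21 mm².
A_2 = 113.2 mm².
Equal strain + equilibrium ⇒ each member carries load in proportion to AE: A₁E₁ = 16720000 N, A₂E₂ = 13470000 N, ΣAE = 30200000 N.
F₁ = P·A₁E₁/ΣAE = -26400·16720000/30200000 = -14620 N.

-14.6 kN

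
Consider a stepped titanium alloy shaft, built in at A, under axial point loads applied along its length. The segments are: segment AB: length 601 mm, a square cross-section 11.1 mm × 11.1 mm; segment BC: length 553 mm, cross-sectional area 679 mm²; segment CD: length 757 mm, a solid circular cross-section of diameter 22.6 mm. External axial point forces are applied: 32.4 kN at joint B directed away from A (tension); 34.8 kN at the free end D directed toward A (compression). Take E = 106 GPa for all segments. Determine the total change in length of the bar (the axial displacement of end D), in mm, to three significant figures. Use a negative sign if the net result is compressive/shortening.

-0.997 mm

Internal axial forces (sectioning from the free end, tension +): N_CD = -34.8 kN, N_BC = -34.8 kN, N_AB = -2.4 kN.
A_AB = 123.2 mm².
A_CD = 401.1 mm².
δ_AB = -2400·601/(123.2·106000) = -0.1104 mm
δ_BC = -34800·553/(679·106000) = -0.2674 mm
δ_CD = -34800·757/(401.1·106000) = -0.6195 mm
δ = Σδ_i = -0.9974 mm.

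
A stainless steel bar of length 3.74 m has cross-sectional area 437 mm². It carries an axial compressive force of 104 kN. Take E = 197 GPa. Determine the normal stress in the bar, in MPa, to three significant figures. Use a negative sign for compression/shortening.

σ = N/A = -104000/437 = -238 MPa.

-238 MPa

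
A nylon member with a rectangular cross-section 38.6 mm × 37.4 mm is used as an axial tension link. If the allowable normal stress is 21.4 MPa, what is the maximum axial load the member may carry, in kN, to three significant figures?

A = 1444 mm².
P_max = σ_allow · A = 21.4 · 1444 = 30890 N = 30.89 kN.

30.9 kN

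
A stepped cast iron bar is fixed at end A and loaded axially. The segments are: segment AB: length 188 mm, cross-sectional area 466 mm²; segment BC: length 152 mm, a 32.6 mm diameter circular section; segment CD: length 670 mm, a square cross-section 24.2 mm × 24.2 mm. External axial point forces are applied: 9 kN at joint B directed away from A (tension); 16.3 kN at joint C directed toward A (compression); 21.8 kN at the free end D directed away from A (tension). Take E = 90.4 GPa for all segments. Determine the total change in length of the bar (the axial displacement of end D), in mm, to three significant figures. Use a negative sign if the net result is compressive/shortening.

Internal axial forces (sectioning from the free end, tension +): N_CD = 21.8 kN, N_BC = 5.5 kN, N_AB = 14.5 kN.
A_BC = 834.7 mm².
A_CD = 585.6 mm².
δ_AB = 14500·188/(466·90400) = 0.06471 mm
δ_BC = 5500·152/(834.7·90400) = 0.01108 mm
δ_CD = 21800·670/(585.6·90400) = 0.2759 mm
δ = Σδ_i = 0.3517 mm.

0.352 mm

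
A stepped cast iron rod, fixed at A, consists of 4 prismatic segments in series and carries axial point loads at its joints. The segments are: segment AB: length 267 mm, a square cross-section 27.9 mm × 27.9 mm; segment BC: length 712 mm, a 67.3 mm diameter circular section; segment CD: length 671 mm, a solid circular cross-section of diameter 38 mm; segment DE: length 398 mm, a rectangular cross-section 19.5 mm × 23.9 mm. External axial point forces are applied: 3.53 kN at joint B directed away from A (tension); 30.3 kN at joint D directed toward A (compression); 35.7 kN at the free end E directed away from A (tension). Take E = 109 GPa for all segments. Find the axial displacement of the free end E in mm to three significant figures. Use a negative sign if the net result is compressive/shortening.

0.347 mm

Internal axial forces (sectioning from the free end, tension +): N_DE = 35.7 kN, N_CD = 5.4 kN, N_BC = 5.4 kN, N_AB = 8.93 kN.
A_AB = 778.4 mm².
A_BC = 3557 mm².
A_CD = 1134 mm².
A_DE = 466 mm².
δ_AB = 8930·267/(778.4·109000) = 0.0281 mm
δ_BC = 5400·712/(3557·109000) = 0.009916 mm
δ_CD = 5400·671/(1134·109000) = 0.02931 mm
δ_DE = 35700·398/(466·109000) = 0.2797 mm
δ = Σδ_i = 0.347 mm.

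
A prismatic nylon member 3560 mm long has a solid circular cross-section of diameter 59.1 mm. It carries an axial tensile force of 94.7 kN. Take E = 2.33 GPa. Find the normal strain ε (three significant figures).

A = 2743 mm².
σ = N/A = 34.52 MPa; ε = σ/E = 34.52/2330 = 1.482e-02.

0.0148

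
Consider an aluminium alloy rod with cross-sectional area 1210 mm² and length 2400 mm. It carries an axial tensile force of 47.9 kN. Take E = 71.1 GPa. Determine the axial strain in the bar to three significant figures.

σ = N/A = 39.59 MPa; ε = σ/E = 39.59/71100 = 5.568e-04.

5.57e-04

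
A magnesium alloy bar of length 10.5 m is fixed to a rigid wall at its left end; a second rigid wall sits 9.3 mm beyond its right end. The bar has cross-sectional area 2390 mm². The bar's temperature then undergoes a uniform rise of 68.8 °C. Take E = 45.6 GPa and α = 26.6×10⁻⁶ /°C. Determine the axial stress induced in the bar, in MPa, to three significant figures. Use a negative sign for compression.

-43.1 MPa

Free thermal expansion αLΔT = 26.6e-6 · 10500 · 68.8 = 19.22 mm.
The walls engage after the gap closes; constrained expansion = 19.22 − 9.3 = 9.916 mm.
The walls impose strain ε = −(9.916)/10500 = -9.4437e-04; σ = Eε = 45600 · -9.4437e-04 = -43.06 MPa.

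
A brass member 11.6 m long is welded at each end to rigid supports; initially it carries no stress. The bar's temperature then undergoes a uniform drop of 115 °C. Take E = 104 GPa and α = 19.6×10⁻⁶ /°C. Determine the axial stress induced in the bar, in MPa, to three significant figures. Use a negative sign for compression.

Free thermal expansion αLΔT = 19.6e-6 · 11600 · -115 = -26.15 mm.
The walls impose strain ε = −(-26.15)/11600 = 2.2540e-03; σ = Eε = 104000 · 2.2540e-03 = 234.4 MPa.

234 MPa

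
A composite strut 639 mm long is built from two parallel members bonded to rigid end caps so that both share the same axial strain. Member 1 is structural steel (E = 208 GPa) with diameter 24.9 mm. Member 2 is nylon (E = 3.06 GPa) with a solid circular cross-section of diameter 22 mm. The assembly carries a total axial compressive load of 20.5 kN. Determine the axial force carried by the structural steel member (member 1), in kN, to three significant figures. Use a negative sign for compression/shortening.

A_1 = 487 mm².
A_2 = 380.1 mm².
Equal strain + equilibrium ⇒ each member carries load in proportion to AE: A₁E₁ = 101300000 N, A₂E₂ = 1163000 N, ΣAE = 102400000 N.
F₁ = P·A₁E₁/ΣAE = -20500·101300000/102400000 = -20270 N.

-20.3 kN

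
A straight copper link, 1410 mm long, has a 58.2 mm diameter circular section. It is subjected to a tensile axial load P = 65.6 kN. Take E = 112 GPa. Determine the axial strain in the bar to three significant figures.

2.20e-04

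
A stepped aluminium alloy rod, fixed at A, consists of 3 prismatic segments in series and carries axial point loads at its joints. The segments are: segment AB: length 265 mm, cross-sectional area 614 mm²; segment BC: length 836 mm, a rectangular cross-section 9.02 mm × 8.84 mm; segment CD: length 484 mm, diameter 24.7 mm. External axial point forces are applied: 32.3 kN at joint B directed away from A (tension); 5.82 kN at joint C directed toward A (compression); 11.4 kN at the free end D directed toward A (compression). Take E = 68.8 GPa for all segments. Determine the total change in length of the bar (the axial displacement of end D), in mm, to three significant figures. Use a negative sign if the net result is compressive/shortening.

-2.70 mm

Internal axial forces (sectioning from the free end, tension +): N_CD = -11.4 kN, N_BC = -17.22 kN, N_AB = 15.08 kN.
A_BC = 79.74 mm².
A_CD = 479.2 mm².
δ_AB = 15080·265/(614·68800) = 0.0946 mm
δ_BC = -17220·836/(79.74·68800) = -2.624 mm
δ_CD = -11400·484/(479.2·68800) = -0.1674 mm
δ = Σδ_i = -2.697 mm.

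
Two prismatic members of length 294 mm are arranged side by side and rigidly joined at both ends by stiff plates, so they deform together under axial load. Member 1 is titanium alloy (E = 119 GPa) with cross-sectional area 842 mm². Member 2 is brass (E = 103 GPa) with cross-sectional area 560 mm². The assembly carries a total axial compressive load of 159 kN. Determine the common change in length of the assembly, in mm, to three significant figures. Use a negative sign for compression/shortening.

-0.296 mm

Equal strain + equilibrium ⇒ each member carries load in proportion to AE: A₁E₁ = 100200000 N, A₂E₂ = 57680000 N, ΣAE = 157900000 N.
δ = PL/ΣAE = -159000·294/157900000 = -0.2961 mm.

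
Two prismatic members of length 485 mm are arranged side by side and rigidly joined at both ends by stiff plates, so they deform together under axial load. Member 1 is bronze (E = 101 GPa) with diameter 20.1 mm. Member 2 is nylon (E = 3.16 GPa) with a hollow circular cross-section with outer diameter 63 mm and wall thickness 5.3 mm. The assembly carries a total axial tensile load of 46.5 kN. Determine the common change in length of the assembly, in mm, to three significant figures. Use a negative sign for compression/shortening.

0.643 mm

A_1 = 317.3 mm².
A_2 = 960.7 mm².
Equal strain + equilibrium ⇒ each member carries load in proportion to AE: A₁E₁ = 32050000 N, A₂E₂ = 3036000 N, ΣAE = 35080000 N.
δ = PL/ΣAE = 46500·485/35080000 = 0.6428 mm.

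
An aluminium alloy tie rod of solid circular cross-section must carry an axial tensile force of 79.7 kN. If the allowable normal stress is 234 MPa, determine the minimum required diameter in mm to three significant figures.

Required area A ≥ P/σ_allow = 79700/234 = 340.6 mm².
For a solid circular section, d ≥ √(4A/π) = 20.82 mm.

20.8 mm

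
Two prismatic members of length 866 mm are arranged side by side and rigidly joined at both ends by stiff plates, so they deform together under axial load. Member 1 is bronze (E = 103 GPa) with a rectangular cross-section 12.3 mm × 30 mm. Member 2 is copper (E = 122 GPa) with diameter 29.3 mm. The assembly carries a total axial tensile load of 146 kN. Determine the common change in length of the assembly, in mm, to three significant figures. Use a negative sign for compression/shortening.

1.05 mm

A_1 = 369 mm².
A_2 = 674.3 mm².
Equal strain + equilibrium ⇒ each member carries load in proportion to AE: A₁E₁ = 38010000 N, A₂E₂ = 82260000 N, ΣAE = 120300000 N.
δ = PL/ΣAE = 146000·866/120300000 = 1.051 mm.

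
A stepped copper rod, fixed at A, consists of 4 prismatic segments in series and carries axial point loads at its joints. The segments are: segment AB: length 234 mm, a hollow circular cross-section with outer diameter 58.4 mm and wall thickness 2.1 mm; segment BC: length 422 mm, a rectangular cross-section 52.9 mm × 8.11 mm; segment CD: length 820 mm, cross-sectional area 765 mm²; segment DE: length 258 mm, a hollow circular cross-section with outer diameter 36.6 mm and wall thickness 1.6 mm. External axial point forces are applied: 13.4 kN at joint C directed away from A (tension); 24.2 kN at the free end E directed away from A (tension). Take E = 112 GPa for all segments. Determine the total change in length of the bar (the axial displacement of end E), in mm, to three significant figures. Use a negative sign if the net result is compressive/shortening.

1.09 mm

Internal axial forces (sectioning from the free end, tension +): N_DE = 24.2 kN, N_CD = 24.2 kN, N_BC = 37.6 kN, N_AB = 37.6 kN.
A_AB = 371.4 mm².
A_BC = 429 mm².
A_DE = 175.9 mm².
δ_AB = 37600·234/(371.4·112000) = 0.2115 mm
δ_BC = 37600·422/(429·112000) = 0.3302 mm
δ_CD = 24200·820/(765·112000) = 0.2316 mm
δ_DE = 24200·258/(175.9·112000) = 0.3169 mm
δ = Σδ_i = 1.09 mm.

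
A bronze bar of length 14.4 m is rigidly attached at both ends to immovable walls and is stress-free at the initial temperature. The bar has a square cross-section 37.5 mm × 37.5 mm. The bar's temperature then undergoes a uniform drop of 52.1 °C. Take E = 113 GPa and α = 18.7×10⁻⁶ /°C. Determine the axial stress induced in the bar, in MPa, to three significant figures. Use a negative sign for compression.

Free thermal expansion αLΔT = 18.7e-6 · 14400 · -52.1 = -14.03 mm.
The walls impose strain ε = −(-14.03)/14400 = 9.7427e-04; σ = Eε = 113000 · 9.7427e-04 = 110.1 MPa.

110 MPa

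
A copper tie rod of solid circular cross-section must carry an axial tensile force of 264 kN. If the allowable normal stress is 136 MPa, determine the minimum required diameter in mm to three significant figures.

Required area A ≥ P/σ_allow = 264000/136 = 1941 mm².
For a solid circular section, d ≥ √(4A/π) = 49.72 mm.

49.7 mm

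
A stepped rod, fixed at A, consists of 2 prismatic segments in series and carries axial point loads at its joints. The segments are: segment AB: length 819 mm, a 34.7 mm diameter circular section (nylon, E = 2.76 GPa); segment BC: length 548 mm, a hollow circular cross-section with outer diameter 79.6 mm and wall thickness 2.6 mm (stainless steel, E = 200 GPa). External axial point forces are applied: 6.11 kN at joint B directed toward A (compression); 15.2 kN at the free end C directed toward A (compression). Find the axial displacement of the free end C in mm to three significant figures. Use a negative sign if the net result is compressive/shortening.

Internal axial forces (sectioning from the free end, tension +): N_BC = -15.2 kN, N_AB = -21.31 kN.
A_AB = 945.7 mm².
A_BC = 628.9 mm².
δ_AB = -21310·819/(945.7·2760) = -6.687 mm
δ_BC = -15200·548/(628.9·200000) = -0.06622 mm
δ = Σδ_i = -6.753 mm.

-6.75 mm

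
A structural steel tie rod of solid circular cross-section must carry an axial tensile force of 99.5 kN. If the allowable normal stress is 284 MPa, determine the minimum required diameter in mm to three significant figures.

Required area A ≥ P/σ_allow = 99500/284 = 350.4 mm².
For a solid circular section, d ≥ √(4A/π) = 21.12 mm.

21.1 mm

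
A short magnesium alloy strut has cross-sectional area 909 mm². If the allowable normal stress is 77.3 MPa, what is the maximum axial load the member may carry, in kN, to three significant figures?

70.3 kN

P_max = σ_allow · A = 77.3 · 909 = 70270 N = 70.27 kN.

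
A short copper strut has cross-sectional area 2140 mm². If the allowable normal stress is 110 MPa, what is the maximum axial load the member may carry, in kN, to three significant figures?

235 kN

P_max = σ_allow · A = 110 · 2140 = 235400 N = 235.4 kN.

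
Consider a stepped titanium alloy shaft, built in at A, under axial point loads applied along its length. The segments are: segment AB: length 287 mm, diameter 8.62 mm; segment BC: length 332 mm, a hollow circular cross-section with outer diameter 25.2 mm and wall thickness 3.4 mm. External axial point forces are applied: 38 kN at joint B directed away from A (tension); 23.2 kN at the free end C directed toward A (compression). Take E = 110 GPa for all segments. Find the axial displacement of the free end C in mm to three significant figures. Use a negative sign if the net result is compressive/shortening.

0.361 mm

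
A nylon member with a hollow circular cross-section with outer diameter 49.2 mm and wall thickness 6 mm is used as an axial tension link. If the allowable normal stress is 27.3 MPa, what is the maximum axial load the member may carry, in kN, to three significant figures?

A = 814.3 mm².
P_max = σ_allow · A = 27.3 · 814.3 = 22230 N = 22.23 kN.

22.2 kN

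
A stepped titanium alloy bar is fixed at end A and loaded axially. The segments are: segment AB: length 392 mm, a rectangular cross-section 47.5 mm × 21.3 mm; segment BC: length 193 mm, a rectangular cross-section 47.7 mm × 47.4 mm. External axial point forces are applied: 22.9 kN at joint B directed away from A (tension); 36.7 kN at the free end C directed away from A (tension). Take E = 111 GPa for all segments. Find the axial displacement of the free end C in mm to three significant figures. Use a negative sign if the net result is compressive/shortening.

Internal axial forces (sectioning from the free end, tension +): N_BC = 36.7 kN, N_AB = 59.6 kN.
A_AB = 1012 mm².
A_BC = 2261 mm².
δ_AB = 59600·392/(1012·111000) = 0.208 mm
δ_BC = 36700·193/(2261·111000) = 0.02822 mm
δ = Σδ_i = 0.2363 mm.

0.236 mm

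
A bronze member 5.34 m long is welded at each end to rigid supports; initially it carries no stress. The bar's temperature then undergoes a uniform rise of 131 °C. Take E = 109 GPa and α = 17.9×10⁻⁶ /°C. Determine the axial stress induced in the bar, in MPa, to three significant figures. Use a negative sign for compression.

-256 MPa

Free thermal expansion αLΔT = 17.9e-6 · 5340 · 131 = 12.52 mm.
The walls impose strain ε = −(12.52)/5340 = -2.3449e-03; σ = Eε = 109000 · -2.3449e-03 = -255.6 MPa.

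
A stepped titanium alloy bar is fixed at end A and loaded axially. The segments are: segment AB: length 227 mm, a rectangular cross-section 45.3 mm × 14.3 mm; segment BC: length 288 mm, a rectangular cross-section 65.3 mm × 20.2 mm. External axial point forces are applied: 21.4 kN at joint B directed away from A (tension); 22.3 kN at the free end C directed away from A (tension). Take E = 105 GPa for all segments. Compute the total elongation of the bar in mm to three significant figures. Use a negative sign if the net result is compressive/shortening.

0.192 mm

Internal axial forces (sectioning from the free end, tension +): N_BC = 22.3 kN, N_AB = 43.7 kN.
A_AB = 647.8 mm².
A_BC = 1319 mm².
δ_AB = 43700·227/(647.8·105000) = 0.1458 mm
δ_BC = 22300·288/(1319·105000) = 0.04637 mm
δ = Σδ_i = 0.1922 mm.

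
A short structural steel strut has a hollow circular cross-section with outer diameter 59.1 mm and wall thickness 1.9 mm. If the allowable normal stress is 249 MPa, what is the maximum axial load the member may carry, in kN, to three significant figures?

A = 341.4 mm².
P_max = σ_allow · A = 249 · 341.4 = 85020 N = 85.02 kN.

85.0 kN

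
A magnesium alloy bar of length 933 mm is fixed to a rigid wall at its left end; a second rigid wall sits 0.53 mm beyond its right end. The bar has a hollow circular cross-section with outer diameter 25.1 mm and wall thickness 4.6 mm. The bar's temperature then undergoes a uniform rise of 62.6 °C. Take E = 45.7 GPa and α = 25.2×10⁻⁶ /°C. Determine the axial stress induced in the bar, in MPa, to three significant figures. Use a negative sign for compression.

-46.1 MPa

Free thermal expansion αLΔT = 25.2e-6 · 933 · 62.6 = 1.472 mm.
The walls engage after the gap closes; constrained expansion = 1.472 − 0.53 = 0.9418 mm.
The walls impose strain ε = −(0.9418)/933 = -1.0095e-03; σ = Eε = 45700 · -1.0095e-03 = -46.13 MPa.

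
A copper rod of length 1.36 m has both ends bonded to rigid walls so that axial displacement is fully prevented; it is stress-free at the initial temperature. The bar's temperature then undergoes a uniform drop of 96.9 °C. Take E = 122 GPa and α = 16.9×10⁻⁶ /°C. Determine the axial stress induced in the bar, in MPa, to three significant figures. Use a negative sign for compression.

200 MPa

Free thermal expansion αLΔT = 16.9e-6 · 1360 · -96.9 = -2.227 mm.
The walls impose strain ε = −(-2.227)/1360 = 1.6376e-03; σ = Eε = 122000 · 1.6376e-03 = 199.8 MPa.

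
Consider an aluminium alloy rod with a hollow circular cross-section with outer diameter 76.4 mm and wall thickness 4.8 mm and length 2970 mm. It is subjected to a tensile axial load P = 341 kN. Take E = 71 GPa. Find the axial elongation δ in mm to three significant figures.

13.2 mm

A = 1080 mm².
δ_mech = NL/(AE) = 341000·2970/(1080·71000) = 13.21 mm.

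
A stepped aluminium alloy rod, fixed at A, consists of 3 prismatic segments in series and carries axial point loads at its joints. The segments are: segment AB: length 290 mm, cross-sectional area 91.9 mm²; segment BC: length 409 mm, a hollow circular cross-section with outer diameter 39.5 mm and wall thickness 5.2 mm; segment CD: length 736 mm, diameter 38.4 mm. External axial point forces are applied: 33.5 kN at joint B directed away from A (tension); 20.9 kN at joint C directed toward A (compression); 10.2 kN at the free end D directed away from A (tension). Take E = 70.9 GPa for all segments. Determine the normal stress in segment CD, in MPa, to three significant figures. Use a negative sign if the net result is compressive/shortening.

Internal axial forces (sectioning from the free end, tension +): N_CD = 10.2 kN, N_BC = -10.7 kN, N_AB = 22.8 kN.
A_CD = 1158 mm².
σ_CD = N_CD/A_CD = 10200/1158 = 8.807 MPa.

8.81 MPa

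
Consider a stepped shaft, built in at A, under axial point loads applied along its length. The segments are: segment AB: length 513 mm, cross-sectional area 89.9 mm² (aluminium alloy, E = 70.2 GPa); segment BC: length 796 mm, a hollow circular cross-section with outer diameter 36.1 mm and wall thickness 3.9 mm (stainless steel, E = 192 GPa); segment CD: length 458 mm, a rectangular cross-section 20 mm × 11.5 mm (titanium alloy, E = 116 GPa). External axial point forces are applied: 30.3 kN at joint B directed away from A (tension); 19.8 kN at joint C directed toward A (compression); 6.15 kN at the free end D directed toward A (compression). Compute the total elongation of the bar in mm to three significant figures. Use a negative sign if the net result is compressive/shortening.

-0.0247 mm

Internal axial forces (sectioning from the free end, tension +): N_CD = -6.15 kN, N_BC = -25.95 kN, N_AB = 4.35 kN.
A_BC = 394.5 mm².
A_CD = 230 mm².
δ_AB = 4350·513/(89.9·70200) = 0.3536 mm
δ_BC = -25950·796/(394.5·192000) = -0.2727 mm
δ_CD = -6150·458/(230·116000) = -0.1056 mm
δ = Σδ_i = -0.02467 mm.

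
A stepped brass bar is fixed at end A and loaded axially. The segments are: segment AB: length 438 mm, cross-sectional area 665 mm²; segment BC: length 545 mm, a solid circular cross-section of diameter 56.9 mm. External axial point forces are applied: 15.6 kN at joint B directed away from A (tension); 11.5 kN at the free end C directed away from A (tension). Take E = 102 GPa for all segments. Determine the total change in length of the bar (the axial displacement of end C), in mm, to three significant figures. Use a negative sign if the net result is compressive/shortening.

Internal axial forces (sectioning from the free end, tension +): N_BC = 11.5 kN, N_AB = 27.1 kN.
A_BC = 2543 mm².
δ_AB = 27100·438/(665·102000) = 0.175 mm
δ_BC = 11500·545/(2543·102000) = 0.02416 mm
δ = Σδ_i = 0.1992 mm.

0.199 mm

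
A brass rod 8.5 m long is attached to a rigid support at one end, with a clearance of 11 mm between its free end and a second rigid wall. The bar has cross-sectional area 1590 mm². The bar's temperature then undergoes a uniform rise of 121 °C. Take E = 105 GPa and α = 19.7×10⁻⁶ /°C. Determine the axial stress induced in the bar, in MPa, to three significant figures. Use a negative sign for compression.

-114 MPa

Free thermal expansion αLΔT = 19.7e-6 · 8500 · 121 = 20.26 mm.
The walls engage after the gap closes; constrained expansion = 20.26 − 11 = 9.261 mm.
The walls impose strain ε = −(9.261)/8500 = -1.0896e-03; σ = Eε = 105000 · -1.0896e-03 = -114.4 MPa.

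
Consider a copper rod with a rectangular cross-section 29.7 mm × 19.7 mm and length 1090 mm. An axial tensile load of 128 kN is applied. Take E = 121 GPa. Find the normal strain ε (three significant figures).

0.00181

A = 585.1 mm².
σ = N/A = 218.8 MPa; ε = σ/E = 218.8/121000 = 1.808e-03.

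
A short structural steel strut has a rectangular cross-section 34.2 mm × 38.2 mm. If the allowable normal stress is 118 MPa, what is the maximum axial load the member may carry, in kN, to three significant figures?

A = 1306 mm².
P_max = σ_allow · A = 118 · 1306 = 154200 N = 154.2 kN.

154 kN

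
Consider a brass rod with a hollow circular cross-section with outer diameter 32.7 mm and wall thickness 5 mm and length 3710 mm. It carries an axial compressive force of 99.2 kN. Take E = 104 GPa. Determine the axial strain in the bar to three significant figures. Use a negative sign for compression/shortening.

-0.00219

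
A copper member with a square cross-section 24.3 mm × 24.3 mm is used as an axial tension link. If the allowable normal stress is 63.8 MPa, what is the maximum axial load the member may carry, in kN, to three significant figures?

37.7 kN

A = 590.5 mm².
P_max = σ_allow · A = 63.8 · 590.5 = 37670 N = 37.67 kN.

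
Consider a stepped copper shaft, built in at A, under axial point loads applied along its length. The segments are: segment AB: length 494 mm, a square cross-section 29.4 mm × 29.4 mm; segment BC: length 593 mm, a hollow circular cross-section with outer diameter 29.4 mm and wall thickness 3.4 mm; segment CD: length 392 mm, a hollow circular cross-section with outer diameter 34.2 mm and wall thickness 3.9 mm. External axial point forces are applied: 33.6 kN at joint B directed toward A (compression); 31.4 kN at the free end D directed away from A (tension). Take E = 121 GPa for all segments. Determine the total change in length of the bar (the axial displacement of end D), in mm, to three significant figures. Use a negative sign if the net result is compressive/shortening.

0.818 mm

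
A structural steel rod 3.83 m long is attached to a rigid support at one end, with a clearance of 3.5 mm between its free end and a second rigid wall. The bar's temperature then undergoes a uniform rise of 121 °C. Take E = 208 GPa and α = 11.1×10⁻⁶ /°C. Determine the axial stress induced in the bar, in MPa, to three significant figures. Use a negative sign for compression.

-89.3 MPa

Free thermal expansion αLΔT = 11.1e-6 · 3830 · 121 = 5.144 mm.
The walls engage after the gap closes; constrained expansion = 5.144 − 3.5 = 1.644 mm.
The walls impose strain ε = −(1.644)/3830 = -4.2926e-04; σ = Eε = 208000 · -4.2926e-04 = -89.29 MPa.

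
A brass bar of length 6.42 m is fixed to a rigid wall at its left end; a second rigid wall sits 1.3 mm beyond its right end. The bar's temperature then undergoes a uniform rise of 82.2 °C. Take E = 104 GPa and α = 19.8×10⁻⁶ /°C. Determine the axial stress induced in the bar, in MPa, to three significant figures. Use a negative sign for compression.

-148 MPa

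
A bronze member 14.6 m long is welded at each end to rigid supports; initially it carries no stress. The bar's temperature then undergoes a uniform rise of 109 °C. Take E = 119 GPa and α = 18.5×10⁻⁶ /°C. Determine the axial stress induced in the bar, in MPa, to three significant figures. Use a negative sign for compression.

Free thermal expansion αLΔT = 18.5e-6 · 14600 · 109 = 29.44 mm.
The walls impose strain ε = −(29.44)/14600 = -2.0165e-03; σ = Eε = 119000 · -2.0165e-03 = -240 MPa.

-240 MPa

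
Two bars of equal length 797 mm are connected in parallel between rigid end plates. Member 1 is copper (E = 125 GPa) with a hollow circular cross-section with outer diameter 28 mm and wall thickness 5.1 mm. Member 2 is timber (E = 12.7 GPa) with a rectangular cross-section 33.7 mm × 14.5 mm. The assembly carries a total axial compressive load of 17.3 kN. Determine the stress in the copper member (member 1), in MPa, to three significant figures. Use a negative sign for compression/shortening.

A_1 = 366.9 mm².
A_2 = 488.7 mm².
Equal strain + equilibrium ⇒ each member carries load in proportion to AE: A₁E₁ = 45860000 N, A₂E₂ = 6206000 N, ΣAE = 52070000 N.
σ₁ = P·E₁/ΣAE = -17300·125000/52070000 = -41.53 MPa.

-41.5 MPa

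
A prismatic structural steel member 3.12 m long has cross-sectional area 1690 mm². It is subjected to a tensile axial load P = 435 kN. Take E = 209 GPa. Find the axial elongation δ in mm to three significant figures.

3.84 mm

δ_mech = NL/(AE) = 435000·3120/(1690·209000) = 3.842 mm.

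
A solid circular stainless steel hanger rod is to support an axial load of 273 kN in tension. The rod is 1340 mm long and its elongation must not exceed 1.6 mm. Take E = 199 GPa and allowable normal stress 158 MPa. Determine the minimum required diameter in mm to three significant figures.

46.9 mm

Required area A ≥ P/σ_allow = 273000/158 = 1728 mm².
For a solid circular section, d ≥ √(4A/π) = 46.9 mm.
Elongation limit: A ≥ PL/(Eδ_allow) = 273000·1340/(199000·1.6) = 1149 mm² ⇒ d ≥ 38.25 mm.
The stress limit governs.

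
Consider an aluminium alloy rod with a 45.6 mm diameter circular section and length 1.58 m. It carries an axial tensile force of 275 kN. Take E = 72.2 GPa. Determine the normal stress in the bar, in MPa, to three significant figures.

168 MPa

A = 1633 mm².
σ = N/A = 275000/1633 = 168.4 MPa.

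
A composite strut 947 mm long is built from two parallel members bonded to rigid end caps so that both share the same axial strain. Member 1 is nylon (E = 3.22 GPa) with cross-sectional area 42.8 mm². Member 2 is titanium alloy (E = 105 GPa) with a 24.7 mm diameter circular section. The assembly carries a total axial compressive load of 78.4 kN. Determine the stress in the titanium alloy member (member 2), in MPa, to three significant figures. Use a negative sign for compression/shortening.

A_2 = 479.2 mm².
Equal strain + equilibrium ⇒ each member carries load in proportion to AE: A₁E₁ = 137800 N, A₂E₂ = 50310000 N, ΣAE = 50450000 N.
σ₂ = P·E₂/ΣAE = -78400·105000/50450000 = -163.2 MPa.

-163 MPa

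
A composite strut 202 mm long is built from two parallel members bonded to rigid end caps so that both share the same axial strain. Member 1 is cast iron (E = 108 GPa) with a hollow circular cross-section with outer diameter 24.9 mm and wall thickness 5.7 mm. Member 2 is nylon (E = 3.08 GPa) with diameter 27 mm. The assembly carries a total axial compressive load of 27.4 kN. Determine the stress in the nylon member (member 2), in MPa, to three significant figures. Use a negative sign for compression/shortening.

-2.17 MPa

A_1 = 343.8 mm².
A_2 = 572.6 mm².
Equal strain + equilibrium ⇒ each member carries load in proportion to AE: A₁E₁ = 37130000 N, A₂E₂ = 1763000 N, ΣAE = 38900000 N.
σ₂ = P·E₂/ΣAE = -27400·3080/38900000 = -2.17 MPa.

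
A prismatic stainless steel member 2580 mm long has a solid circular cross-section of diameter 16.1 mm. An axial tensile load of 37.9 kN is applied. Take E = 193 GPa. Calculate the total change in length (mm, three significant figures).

A = 203.6 mm².
δ_mech = NL/(AE) = 37900·2580/(203.6·193000) = 2.489 mm.

2.49 mm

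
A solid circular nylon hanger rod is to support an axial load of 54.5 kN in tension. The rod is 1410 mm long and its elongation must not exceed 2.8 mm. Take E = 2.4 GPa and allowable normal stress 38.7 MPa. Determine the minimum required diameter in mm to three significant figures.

121 mm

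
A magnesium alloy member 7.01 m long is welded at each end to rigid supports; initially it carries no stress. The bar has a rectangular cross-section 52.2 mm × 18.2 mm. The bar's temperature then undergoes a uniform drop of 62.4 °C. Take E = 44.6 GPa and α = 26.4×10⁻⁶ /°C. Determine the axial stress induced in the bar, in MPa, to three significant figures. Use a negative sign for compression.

Free thermal expansion αLΔT = 26.4e-6 · 7010 · -62.4 = -11.55 mm.
The walls impose strain ε = −(-11.55)/7010 = 1.6474e-03; σ = Eε = 44600 · 1.6474e-03 = 73.47 MPa.

73.5 MPa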